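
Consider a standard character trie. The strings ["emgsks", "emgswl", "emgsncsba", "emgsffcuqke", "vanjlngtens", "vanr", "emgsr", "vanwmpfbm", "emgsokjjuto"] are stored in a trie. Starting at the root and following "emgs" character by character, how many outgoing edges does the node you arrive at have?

Walk "emgs" from the root, arriving at one node.
Distinct next characters after "emgs": f, k, n, o, r, w.
That node has 6 child edges.

6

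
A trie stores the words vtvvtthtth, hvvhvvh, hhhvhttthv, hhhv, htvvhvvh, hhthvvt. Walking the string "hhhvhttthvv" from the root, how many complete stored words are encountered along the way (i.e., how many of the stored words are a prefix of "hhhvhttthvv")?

2

Walk "hhhvhttthvv" from the root; an end-of-word marker is hit whenever a stored word is a prefix of "hhhvhttthvv".
Prefixes of the query that are stored words: "hhhv", "hhhvhttthv"
Count: 2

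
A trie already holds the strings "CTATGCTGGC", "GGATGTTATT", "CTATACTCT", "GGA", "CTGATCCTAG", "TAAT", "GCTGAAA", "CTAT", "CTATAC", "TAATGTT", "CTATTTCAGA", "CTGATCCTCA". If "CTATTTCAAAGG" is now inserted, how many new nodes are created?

4

"CTATTTCA" is already a path in the trie; the remaining "AAGG" must be added.
New nodes needed: |"CTATTTCAAAGG"| − 8 = 12 − 8 = 4.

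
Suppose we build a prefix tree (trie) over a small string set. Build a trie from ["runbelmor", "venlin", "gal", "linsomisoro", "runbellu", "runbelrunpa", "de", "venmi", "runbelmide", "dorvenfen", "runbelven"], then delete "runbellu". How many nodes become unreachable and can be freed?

2

Walk "runbellu" from the leaf back toward the root, removing each node that no remaining word uses.
The suffix "lu" (2 nodes) is used only by "runbellu"; the node for "runbel" still has the child "m", so pruning stops there.
Nodes removed: 2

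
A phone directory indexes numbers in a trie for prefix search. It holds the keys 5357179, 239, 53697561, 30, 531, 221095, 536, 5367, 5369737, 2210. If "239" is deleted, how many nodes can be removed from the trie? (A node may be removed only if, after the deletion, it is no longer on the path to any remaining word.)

A node on "239"'s path can go only if nothing else ends at it or branches off below it.
The suffix "39" (2 nodes) is used only by "239"; the node for "2" still has the child "2", so pruning stops there.
Nodes removed: 2

2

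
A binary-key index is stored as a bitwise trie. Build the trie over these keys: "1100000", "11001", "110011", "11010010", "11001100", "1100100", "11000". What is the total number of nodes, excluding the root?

Count nodes per top-level branch (shared prefixes stored once):
  '1'-branch (11000, 1100000, 11001, 1100100, 110011, 11001100, 11010010): 18 nodes
Sum: 18

18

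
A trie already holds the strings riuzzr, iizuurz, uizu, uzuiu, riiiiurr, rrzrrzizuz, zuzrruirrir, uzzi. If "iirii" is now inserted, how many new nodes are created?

3

Walking "iirii" from the root, the first 2 characters ("ii") follow existing edges; "r" is the first miss.
So 5 − 2 = 3 new nodes.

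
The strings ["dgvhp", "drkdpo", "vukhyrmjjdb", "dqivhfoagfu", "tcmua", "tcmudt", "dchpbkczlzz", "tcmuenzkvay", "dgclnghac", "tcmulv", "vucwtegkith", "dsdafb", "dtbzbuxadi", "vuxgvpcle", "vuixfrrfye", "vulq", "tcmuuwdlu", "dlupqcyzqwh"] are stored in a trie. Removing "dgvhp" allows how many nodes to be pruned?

3

After clearing the end-marker at "dgvhp", prune upward until reaching a node still needed by another word.
The suffix "vhp" (3 nodes) is used only by "dgvhp"; the node for "dg" still has the child "c", so pruning stops there.
Nodes removed: 3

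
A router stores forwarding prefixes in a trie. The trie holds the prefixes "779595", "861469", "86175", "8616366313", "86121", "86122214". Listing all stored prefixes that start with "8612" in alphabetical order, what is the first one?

Words with prefix "8612", in lexicographic order: "86121", "86122214"
Position 1: 86121

86121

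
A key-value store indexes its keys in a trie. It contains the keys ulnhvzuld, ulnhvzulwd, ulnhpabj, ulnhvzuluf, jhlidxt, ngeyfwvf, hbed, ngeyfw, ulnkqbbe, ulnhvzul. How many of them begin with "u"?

Walk to "u"; the words in its subtree are exactly those with that prefix.
Matches: "ulnhpabj", "ulnhvzul", "ulnhvzuld", "ulnhvzuluf", "ulnhvzulwd", "ulnkqbbe"
Count: 6

6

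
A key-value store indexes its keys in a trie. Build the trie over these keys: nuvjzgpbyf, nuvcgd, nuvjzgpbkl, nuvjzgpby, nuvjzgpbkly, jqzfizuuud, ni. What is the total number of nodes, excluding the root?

27

Count nodes per top-level branch (shared prefixes stored once):
  'j'-branch (jqzfizuuud): 10 nodes
  'n'-branch (ni, nuvcgd, nuvjzgpbkl, nuvjzgpbkly, nuvjzgpby, nuvjzgpbyf): 17 nodes
Sum: 27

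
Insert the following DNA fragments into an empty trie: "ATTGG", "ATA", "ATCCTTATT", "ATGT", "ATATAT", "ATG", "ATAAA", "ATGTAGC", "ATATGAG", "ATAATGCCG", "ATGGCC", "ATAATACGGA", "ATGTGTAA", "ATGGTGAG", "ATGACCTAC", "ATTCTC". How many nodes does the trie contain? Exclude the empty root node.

Insert word by word; a character creates a node only if that edge doesn't already exist:
  "ATTGG" → 5 new (A, T, T, G, G)
  "ATA" → prefix "AT" already present; 1 new (A)
  "ATCCTTATT" → prefix "AT" already present; 7 new (C, C, T, T, A, T, T)
  "ATGT" → prefix "AT" already present; 2 new (G, T)
  "ATATAT" → prefix "ATA" already present; 3 new (T, A, T)
  "ATG" → prefix "ATG" already present; 0 new (none)
  "ATAAA" → prefix "ATA" already present; 2 new (A, A)
  "ATGTAGC" → prefix "ATGT" already present; 3 new (A, G, C)
  "ATATGAG" → prefix "ATAT" already present; 3 new (G, A, G)
  "ATAATGCCG" → prefix "ATAA" already present; 5 new (T, G, C, C, G)
  "ATGGCC" → prefix "ATG" already present; 3 new (G, C, C)
  "ATAATACGGA" → prefix "ATAAT" already present; 5 new (A, C, G, G, A)
  "ATGTGTAA" → prefix "ATGT" already present; 4 new (G, T, A, A)
  "ATGGTGAG" → prefix "ATGG" already present; 4 new (T, G, A, G)
  "ATGACCTAC" → prefix "ATG" already present; 6 new (A, C, C, T, A, C)
  "ATTCTC" → prefix "ATT" already present; 3 new (C, T, C)
Total nodes = 5 + 1 + 7 + 2 + 3 + 0 + 2 + 3 + 3 + 5 + 3 + 5 + 4 + 4 + 6 + 3 = 56

56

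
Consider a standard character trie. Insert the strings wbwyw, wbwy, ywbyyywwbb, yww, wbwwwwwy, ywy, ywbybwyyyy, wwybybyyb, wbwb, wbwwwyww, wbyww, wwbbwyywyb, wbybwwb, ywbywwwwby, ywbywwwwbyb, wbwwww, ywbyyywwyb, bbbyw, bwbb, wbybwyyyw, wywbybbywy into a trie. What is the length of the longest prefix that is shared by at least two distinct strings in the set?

Look for the deepest trie node that still has at least two words in its subtree.
e.g. "ywbywwwwby" and "ywbywwwwbyb" share the prefix "ywbywwwwby" of length 10; no pair shares a longer one.
Longest shared-prefix length: 10

10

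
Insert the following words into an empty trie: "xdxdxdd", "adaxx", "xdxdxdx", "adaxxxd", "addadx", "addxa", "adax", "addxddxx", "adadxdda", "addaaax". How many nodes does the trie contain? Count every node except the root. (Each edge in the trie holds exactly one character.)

33

Trie structure (* marks end of a word):
(root)
├─ a
│  └─ d
│     ├─ a
│     │  ├─ d
│     │  │  └─ x
│     │  │     └─ d
│     │  │        └─ d
│     │  │           └─ a *
│     │  └─ x *
│     │     └─ x *
│     │        └─ x
│     │           └─ d *
│     └─ d
│        ├─ a
│        │  ├─ a
│        │  │  └─ a
│        │  │     └─ x *
│        │  └─ d
│        │     └─ x *
│        └─ x
│           ├─ a *
│           └─ d
│              └─ d
│                 └─ x
│                    └─ x *
└─ x
   └─ d
      └─ x
         └─ d
            └─ x
               └─ d
                  ├─ d *
                  └─ x *
Counting every labelled node above: 33.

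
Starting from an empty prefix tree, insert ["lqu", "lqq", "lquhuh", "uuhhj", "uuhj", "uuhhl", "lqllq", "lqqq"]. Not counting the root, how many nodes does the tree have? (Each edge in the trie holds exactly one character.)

18

For each word, the new-node count is its length minus the longest prefix already in the trie:
  "lqu" → 3 new (l, q, u)
  "lqq" → prefix "lq" already present; 1 new (q)
  "lquhuh" → prefix "lqu" already present; 3 new (h, u, h)
  "uuhhj" → 5 new (u, u, h, h, j)
  "uuhj" → prefix "uuh" already present; 1 new (j)
  "uuhhl" → prefix "uuhh" already present; 1 new (l)
  "lqllq" → prefix "lq" already present; 3 new (l, l, q)
  "lqqq" → prefix "lqq" already present; 1 new (q)
Total nodes = 3 + 1 + 3 + 5 + 1 + 1 + 3 + 1 = 18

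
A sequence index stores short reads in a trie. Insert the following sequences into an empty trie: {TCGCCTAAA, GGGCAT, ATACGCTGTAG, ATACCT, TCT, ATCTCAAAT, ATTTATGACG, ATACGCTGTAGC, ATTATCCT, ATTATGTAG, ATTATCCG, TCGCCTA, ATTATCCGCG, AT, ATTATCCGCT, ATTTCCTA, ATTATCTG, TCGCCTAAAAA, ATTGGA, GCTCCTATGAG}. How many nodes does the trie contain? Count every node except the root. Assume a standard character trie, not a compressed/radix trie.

Trace insertions, counting only characters that open a new branch:
  "TCGCCTAAA" → 9 new (T, C, G, C, C, T, A, A, A)
  "GGGCAT" → 6 new (G, G, G, C, A, T)
  "ATACGCTGTAG" → 11 new (A, T, A, C, G, C, T, G, T, A, G)
  "ATACCT" → prefix "ATAC" already present; 2 new (C, T)
  "TCT" → prefix "TC" already present; 1 new (T)
  "ATCTCAAAT" → prefix "AT" already present; 7 new (C, T, C, A, A, A, T)
  "ATTTATGACG" → prefix "AT" already present; 8 new (T, T, A, T, G, A, C, G)
  "ATACGCTGTAGC" → prefix "ATACGCTGTAG" already present; 1 new (C)
  "ATTATCCT" → prefix "ATT" already present; 5 new (A, T, C, C, T)
  "ATTATGTAG" → prefix "ATTAT" already present; 4 new (G, T, A, G)
  "ATTATCCG" → prefix "ATTATCC" already present; 1 new (G)
  "TCGCCTA" → prefix "TCGCCTA" already present; 0 new (none)
  "ATTATCCGCG" → prefix "ATTATCCG" already present; 2 new (C, G)
  "AT" → prefix "AT" already present; 0 new (none)
  "ATTATCCGCT" → prefix "ATTATCCGC" already present; 1 new (T)
  "ATTTCCTA" → prefix "ATTT" already present; 4 new (C, C, T, A)
  "ATTATCTG" → prefix "ATTATC" already present; 2 new (T, G)
  "TCGCCTAAAAA" → prefix "TCGCCTAAA" already present; 2 new (A, A)
  "ATTGGA" → prefix "ATT" already present; 3 new (G, G, A)
  "GCTCCTATGAG" → prefix "G" already present; 10 new (C, T, C, C, T, A, T, G, A, G)
Total nodes = 9 + 6 + 11 + 2 + 1 + 7 + 8 + 1 + 5 + 4 + 1 + 0 + 2 + 0 + 1 + 4 + 2 + 2 + 3 + 10 = 79

79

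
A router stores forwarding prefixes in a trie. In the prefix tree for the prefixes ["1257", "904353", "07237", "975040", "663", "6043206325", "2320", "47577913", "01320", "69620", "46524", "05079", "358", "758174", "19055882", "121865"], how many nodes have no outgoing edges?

A leaf is a node with no children — equivalently, the end of a word that is not a proper prefix of any other stored word.
Those words: "01320", "05079", "07237", "121865", "1257", "19055882", "2320", "358", "46524", "47577913", "6043206325", "663", "69620", "758174", "904353", "975040"
Leaf count: 16

16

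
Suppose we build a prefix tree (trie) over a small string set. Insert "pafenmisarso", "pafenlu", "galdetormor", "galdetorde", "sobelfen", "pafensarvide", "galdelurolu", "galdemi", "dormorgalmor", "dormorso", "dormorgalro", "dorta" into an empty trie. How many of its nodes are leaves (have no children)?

12

A leaf is a node with no children — equivalently, the end of a word that is not a proper prefix of any other stored word.
Those words: "dormorgalmor", "dormorgalro", "dormorso", "dorta", "galdelurolu", "galdemi", "galdetorde", "galdetormor", "pafenlu", "pafenmisarso", "pafensarvide", "sobelfen"
Leaf count: 12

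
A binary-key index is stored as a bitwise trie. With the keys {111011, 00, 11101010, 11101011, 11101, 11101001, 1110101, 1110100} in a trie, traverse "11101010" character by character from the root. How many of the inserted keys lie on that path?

Walk "11101010" from the root; an end-of-word marker is hit whenever a stored word is a prefix of "11101010".
Prefixes of the query that are stored words: "11101", "1110101", "11101010"
Count: 3

3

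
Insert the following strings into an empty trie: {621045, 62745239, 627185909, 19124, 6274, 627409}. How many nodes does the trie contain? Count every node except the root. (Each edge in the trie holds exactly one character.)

25

Insert word by word; a character creates a node only if that edge doesn't already exist:
  "621045" → 6 new (6, 2, 1, 0, 4, 5)
  "62745239" → prefix "62" already present; 6 new (7, 4, 5, 2, 3, 9)
  "627185909" → prefix "627" already present; 6 new (1, 8, 5, 9, 0, 9)
  "19124" → 5 new (1, 9, 1, 2, 4)
  "6274" → prefix "6274" already present; 0 new (none)
  "627409" → prefix "6274" already present; 2 new (0, 9)
Total nodes = 6 + 6 + 6 + 5 + 0 + 2 = 25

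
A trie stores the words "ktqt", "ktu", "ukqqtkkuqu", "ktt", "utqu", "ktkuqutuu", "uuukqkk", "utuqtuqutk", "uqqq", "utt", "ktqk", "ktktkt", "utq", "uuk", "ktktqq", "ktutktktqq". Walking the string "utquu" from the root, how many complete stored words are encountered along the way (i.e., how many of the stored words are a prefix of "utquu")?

Walk "utquu" from the root; an end-of-word marker is hit whenever a stored word is a prefix of "utquu".
Prefixes of the query that are stored words: "utq", "utqu"
Count: 2

2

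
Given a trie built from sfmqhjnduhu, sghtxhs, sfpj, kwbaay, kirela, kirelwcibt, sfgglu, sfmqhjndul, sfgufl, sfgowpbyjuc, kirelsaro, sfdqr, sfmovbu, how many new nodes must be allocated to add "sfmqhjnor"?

The longest prefix of "sfmqhjnor" already in the trie is "sfmqhjn" (length 7).
So 9 − 7 = 2 new nodes.

2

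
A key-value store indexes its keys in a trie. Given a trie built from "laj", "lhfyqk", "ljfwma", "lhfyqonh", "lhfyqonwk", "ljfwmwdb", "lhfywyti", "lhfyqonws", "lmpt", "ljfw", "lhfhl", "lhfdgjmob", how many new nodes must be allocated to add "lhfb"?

1

Walking "lhfb" from the root, the first 3 characters ("lhf") follow existing edges; "b" is the first miss.
So 4 − 3 = 1 new nodes.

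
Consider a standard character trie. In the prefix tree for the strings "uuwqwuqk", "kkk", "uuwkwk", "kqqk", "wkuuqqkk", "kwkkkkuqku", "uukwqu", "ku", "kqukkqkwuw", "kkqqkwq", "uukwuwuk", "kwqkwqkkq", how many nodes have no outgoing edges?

Leaves are exactly the stored words that no other stored word extends.
Those words: "kkk", "kkqqkwq", "kqqk", "kqukkqkwuw", "ku", "kwkkkkuqku", "kwqkwqkkq", "uukwqu", "uukwuwuk", "uuwkwk", "uuwqwuqk", "wkuuqqkk"
Leaf count: 12

12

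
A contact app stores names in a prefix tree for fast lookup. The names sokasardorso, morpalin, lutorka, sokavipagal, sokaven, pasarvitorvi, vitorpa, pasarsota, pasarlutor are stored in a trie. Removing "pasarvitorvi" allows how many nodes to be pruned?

7

A node on "pasarvitorvi"'s path can go only if nothing else ends at it or branches off below it.
The suffix "vitorvi" (7 nodes) is used only by "pasarvitorvi"; the node for "pasar" still has the child "s", so pruning stops there.
Nodes removed: 7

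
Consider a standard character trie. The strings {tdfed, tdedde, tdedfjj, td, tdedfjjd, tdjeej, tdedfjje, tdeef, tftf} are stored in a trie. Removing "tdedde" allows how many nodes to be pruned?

After clearing the end-marker at "tdedde", prune upward until reaching a node still needed by another word.
The suffix "de" (2 nodes) is used only by "tdedde"; the node for "tded" still has the child "f", so pruning stops there.
Nodes removed: 2

2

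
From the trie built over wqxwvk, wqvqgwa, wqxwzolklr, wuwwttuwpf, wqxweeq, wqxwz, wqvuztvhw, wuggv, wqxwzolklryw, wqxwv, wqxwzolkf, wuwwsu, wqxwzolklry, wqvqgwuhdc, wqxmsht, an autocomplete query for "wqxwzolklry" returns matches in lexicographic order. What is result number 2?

wqxwzolklryw

Filter for "wqxwzolklry…" and sort: "wqxwzolklry", "wqxwzolklryw"
The 2nd is wqxwzolklryw.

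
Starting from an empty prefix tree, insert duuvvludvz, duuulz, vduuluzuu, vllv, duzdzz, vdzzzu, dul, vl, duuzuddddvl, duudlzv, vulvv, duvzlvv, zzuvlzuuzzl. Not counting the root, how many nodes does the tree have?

For each word, the new-node count is its length minus the longest prefix already in the trie:
  "duuvvludvz" → 10 new (d, u, u, v, v, l, u, d, v, z)
  "duuulz" → prefix "duu" already present; 3 new (u, l, z)
  "vduuluzuu" → 9 new (v, d, u, u, l, u, z, u, u)
  "vllv" → prefix "v" already present; 3 new (l, l, v)
  "duzdzz" → prefix "du" already present; 4 new (z, d, z, z)
  "vdzzzu" → prefix "vd" already present; 4 new (z, z, z, u)
  "dul" → prefix "du" already present; 1 new (l)
  "vl" → prefix "vl" already present; 0 new (none)
  "duuzuddddvl" → prefix "duu" already present; 8 new (z, u, d, d, d, d, v, l)
  "duudlzv" → prefix "duu" already present; 4 new (d, l, z, v)
  "vulvv" → prefix "v" already present; 4 new (u, l, v, v)
  "duvzlvv" → prefix "du" already present; 5 new (v, z, l, v, v)
  "zzuvlzuuzzl" → 11 new (z, z, u, v, l, z, u, u, z, z, l)
Total nodes = 10 + 3 + 9 + 3 + 4 + 4 + 1 + 0 + 8 + 4 + 4 + 5 + 11 = 66

66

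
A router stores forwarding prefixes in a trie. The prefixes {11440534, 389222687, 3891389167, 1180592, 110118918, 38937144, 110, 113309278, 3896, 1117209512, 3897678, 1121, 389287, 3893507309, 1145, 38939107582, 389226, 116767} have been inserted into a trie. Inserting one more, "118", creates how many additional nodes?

"118" is already a full path in the trie; only an end-marker is added.
No new nodes are needed: 0.

0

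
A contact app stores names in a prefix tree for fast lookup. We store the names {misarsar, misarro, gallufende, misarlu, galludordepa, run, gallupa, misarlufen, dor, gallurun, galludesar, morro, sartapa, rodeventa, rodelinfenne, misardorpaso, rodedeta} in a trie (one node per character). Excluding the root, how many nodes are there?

Insert word by word; a character creates a node only if that edge doesn't already exist:
  "misarsar" → 8 new (m, i, s, a, r, s, a, r)
  "misarro" → prefix "misar" already present; 2 new (r, o)
  "gallufende" → 10 new (g, a, l, l, u, f, e, n, d, e)
  "misarlu" → prefix "misar" already present; 2 new (l, u)
  "galludordepa" → prefix "gallu" already present; 7 new (d, o, r, d, e, p, a)
  "run" → 3 new (r, u, n)
  "gallupa" → prefix "gallu" already present; 2 new (p, a)
  "misarlufen" → prefix "misarlu" already present; 3 new (f, e, n)
  "dor" → 3 new (d, o, r)
  "gallurun" → prefix "gallu" already present; 3 new (r, u, n)
  "galludesar" → prefix "gallud" already present; 4 new (e, s, a, r)
  "morro" → prefix "m" already present; 4 new (o, r, r, o)
  "sartapa" → 7 new (s, a, r, t, a, p, a)
  "rodeventa" → prefix "r" already present; 8 new (o, d, e, v, e, n, t, a)
  "rodelinfenne" → prefix "rode" already present; 8 new (l, i, n, f, e, n, n, e)
  "misardorpaso" → prefix "misar" already present; 7 new (d, o, r, p, a, s, o)
  "rodedeta" → prefix "rode" already present; 4 new (d, e, t, a)
Total nodes = 8 + 2 + 10 + 2 + 7 + 3 + 2 + 3 + 3 + 3 + 4 + 4 + 7 + 8 + 8 + 7 + 4 = 85

85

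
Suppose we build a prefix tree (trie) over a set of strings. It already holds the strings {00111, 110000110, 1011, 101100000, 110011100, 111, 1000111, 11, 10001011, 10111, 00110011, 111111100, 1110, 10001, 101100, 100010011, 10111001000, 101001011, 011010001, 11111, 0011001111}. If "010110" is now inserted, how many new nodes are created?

4

Walking "010110" from the root, the first 2 characters ("01") follow existing edges; "0" is the first miss.
So 6 − 2 = 4 new nodes.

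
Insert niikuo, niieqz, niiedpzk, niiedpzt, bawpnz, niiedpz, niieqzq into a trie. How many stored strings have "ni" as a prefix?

6

Filter for entries beginning with "ni":
Words under "ni": niiedpz, niiedpzk, niiedpzt, niieqz, niieqzq, niikuo
Count: 6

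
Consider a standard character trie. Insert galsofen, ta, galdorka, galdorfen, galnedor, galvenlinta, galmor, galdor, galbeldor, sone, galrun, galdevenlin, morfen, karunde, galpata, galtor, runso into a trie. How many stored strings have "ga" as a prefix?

Walk to "ga"; the words in its subtree are exactly those with that prefix.
Matches: "galbeldor", "galdevenlin", "galdor", "galdorfen", "galdorka", "galmor", "galnedor", "galpata", "galrun", "galsofen", "galtor", "galvenlinta"
Count: 12

12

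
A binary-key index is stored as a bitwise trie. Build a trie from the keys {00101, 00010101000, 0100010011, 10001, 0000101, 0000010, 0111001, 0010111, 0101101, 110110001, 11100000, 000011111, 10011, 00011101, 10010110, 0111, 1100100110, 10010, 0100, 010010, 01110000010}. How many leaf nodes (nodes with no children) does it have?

17

A leaf is a node with no children — equivalently, the end of a word that is not a proper prefix of any other stored word.
Those words: "0000010", "0000101", "000011111", "00010101000", "00011101", "0010111", "0100010011", "010010", "0101101", "01110000010", "0111001", "10001", "10010110", "10011", "1100100110", "110110001", "11100000"
Leaf count: 17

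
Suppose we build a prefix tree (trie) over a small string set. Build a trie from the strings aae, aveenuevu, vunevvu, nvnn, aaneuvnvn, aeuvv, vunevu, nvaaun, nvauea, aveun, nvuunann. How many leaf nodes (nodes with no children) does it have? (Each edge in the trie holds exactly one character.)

A leaf is a node with no children — equivalently, the end of a word that is not a proper prefix of any other stored word.
Those words: "aae", "aaneuvnvn", "aeuvv", "aveenuevu", "aveun", "nvaaun", "nvauea", "nvnn", "nvuunann", "vunevu", "vunevvu"
Leaf count: 11

11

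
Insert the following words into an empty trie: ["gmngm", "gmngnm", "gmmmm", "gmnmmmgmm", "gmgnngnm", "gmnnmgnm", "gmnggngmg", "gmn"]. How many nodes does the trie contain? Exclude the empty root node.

32

Trie structure (* marks end of a word):
(root)
└─ g
   └─ m
      ├─ g
      │  └─ n
      │     └─ n
      │        └─ g
      │           └─ n
      │              └─ m *
      ├─ m
      │  └─ m
      │     └─ m *
      └─ n *
         ├─ g
         │  ├─ g
         │  │  └─ n
         │  │     └─ g
         │  │        └─ m
         │  │           └─ g *
         │  ├─ m *
         │  └─ n
         │     └─ m *
         ├─ m
         │  └─ m
         │     └─ m
         │        └─ g
         │           └─ m
         │              └─ m *
         └─ n
            └─ m
               └─ g
                  └─ n
                     └─ m *
Counting every labelled node above: 32.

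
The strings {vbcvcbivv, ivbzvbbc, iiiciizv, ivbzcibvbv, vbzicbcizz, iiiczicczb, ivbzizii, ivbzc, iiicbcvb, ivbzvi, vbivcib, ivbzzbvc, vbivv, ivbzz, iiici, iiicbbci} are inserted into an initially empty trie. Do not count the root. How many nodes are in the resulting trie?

66

Count nodes per top-level branch (shared prefixes stored once):
  'i'-branch (iiicbbci, iiicbcvb, iiici, iiiciizv, iiiczicczb, ivbzc, ivbzcibvbv, ivbzizii, ivbzvbbc, ivbzvi, ivbzz, ivbzzbvc): 43 nodes
  'v'-branch (vbcvcbivv, vbivcib, vbivv, vbzicbcizz): 23 nodes
Sum: 66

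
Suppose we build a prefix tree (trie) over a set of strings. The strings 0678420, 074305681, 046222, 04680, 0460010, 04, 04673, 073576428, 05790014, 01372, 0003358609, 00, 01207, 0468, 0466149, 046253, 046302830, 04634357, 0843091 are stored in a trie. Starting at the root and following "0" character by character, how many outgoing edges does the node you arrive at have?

Follow the path "0" to its node, then look at its outgoing edges.
Distinct next characters after "0": 0, 1, 4, 5, 6, 7, 8.
That node has 7 child edges.

7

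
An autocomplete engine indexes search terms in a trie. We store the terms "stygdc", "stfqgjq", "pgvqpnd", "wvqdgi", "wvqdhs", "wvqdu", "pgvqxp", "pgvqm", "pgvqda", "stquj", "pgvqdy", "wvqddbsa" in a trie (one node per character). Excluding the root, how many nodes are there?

For each word, the new-node count is its length minus the longest prefix already in the trie:
  "stygdc" → 6 new (s, t, y, g, d, c)
  "stfqgjq" → prefix "st" already present; 5 new (f, q, g, j, q)
  "pgvqpnd" → 7 new (p, g, v, q, p, n, d)
  "wvqdgi" → 6 new (w, v, q, d, g, i)
  "wvqdhs" → prefix "wvqd" already present; 2 new (h, s)
  "wvqdu" → prefix "wvqd" already present; 1 new (u)
  "pgvqxp" → prefix "pgvq" already present; 2 new (x, p)
  "pgvqm" → prefix "pgvq" already present; 1 new (m)
  "pgvqda" → prefix "pgvq" already present; 2 new (d, a)
  "stquj" → prefix "st" already present; 3 new (q, u, j)
  "pgvqdy" → prefix "pgvqd" already present; 1 new (y)
  "wvqddbsa" → prefix "wvqd" already present; 4 new (d, b, s, a)
Total nodes = 6 + 5 + 7 + 6 + 2 + 1 + 2 + 1 + 2 + 3 + 1 + 4 = 40

40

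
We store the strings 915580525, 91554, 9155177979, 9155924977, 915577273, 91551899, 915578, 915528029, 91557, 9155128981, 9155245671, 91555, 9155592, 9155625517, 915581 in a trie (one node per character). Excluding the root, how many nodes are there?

For each word, the new-node count is its length minus the longest prefix already in the trie:
  "915580525" → 9 new (9, 1, 5, 5, 8, 0, 5, 2, 5)
  "91554" → prefix "9155" already present; 1 new (4)
  "9155177979" → prefix "9155" already present; 6 new (1, 7, 7, 9, 7, 9)
  "9155924977" → prefix "9155" already present; 6 new (9, 2, 4, 9, 7, 7)
  "915577273" → prefix "9155" already present; 5 new (7, 7, 2, 7, 3)
  "91551899" → prefix "91551" already present; 3 new (8, 9, 9)
  "915578" → prefix "91557" already present; 1 new (8)
  "915528029" → prefix "9155" already present; 5 new (2, 8, 0, 2, 9)
  "91557" → prefix "91557" already present; 0 new (none)
  "9155128981" → prefix "91551" already present; 5 new (2, 8, 9, 8, 1)
  "9155245671" → prefix "91552" already present; 5 new (4, 5, 6, 7, 1)
  "91555" → prefix "9155" already present; 1 new (5)
  "9155592" → prefix "91555" already present; 2 new (9, 2)
  "9155625517" → prefix "9155" already present; 6 new (6, 2, 5, 5, 1, 7)
  "915581" → prefix "91558" already present; 1 new (1)
Total nodes = 9 + 1 + 6 + 6 + 5 + 3 + 1 + 5 + 0 + 5 + 5 + 1 + 2 + 6 + 1 = 56

56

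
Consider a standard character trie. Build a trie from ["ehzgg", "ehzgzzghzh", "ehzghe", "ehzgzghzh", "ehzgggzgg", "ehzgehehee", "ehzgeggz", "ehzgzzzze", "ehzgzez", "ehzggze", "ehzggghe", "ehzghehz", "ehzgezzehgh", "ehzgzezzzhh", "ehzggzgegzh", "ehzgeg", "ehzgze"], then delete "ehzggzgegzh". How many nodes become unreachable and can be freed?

5

A node on "ehzggzgegzh"'s path can go only if nothing else ends at it or branches off below it.
The suffix "gegzh" (5 nodes) is used only by "ehzggzgegzh"; the node for "ehzggz" still has the child "e", so pruning stops there.
Nodes removed: 5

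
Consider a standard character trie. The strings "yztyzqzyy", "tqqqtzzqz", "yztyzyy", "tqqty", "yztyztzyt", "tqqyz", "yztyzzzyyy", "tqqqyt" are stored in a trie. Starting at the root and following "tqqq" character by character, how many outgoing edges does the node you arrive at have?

2

Follow the path "tqqq" to its node, then look at its outgoing edges.
Distinct next characters after "tqqq": t, y.
That node has 2 child edges.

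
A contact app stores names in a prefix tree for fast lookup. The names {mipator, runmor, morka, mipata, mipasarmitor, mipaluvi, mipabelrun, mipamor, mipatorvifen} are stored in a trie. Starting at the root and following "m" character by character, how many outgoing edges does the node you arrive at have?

2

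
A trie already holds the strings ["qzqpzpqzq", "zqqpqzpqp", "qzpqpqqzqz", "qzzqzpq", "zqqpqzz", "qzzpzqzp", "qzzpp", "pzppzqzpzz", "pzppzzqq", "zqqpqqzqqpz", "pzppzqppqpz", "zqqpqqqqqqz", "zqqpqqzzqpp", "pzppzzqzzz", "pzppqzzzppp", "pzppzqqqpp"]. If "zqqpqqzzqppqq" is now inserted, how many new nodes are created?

"zqqpqqzzqpp" is already a path in the trie; the remaining "qq" must be added.
New nodes needed: |"zqqpqqzzqppqq"| − 11 = 13 − 11 = 2.

2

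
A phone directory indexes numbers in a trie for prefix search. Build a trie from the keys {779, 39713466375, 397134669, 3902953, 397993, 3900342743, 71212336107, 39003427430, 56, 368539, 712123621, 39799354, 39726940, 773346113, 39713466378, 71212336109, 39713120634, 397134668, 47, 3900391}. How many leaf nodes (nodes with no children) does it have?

18

Leaves are exactly the stored words that no other stored word extends.
Those words: "368539", "39003427430", "3900391", "3902953", "39713120634", "39713466375", "39713466378", "397134668", "397134669", "39726940", "39799354", "47", "56", "71212336107", "71212336109", "712123621", "773346113", "779"
Leaf count: 18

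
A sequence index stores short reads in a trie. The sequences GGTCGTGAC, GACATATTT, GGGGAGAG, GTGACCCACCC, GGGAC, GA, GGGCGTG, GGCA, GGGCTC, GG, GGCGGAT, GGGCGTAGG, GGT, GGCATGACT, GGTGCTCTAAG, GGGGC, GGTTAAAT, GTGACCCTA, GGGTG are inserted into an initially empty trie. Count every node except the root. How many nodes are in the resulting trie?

73

Insert word by word; a character creates a node only if that edge doesn't already exist:
  "GGTCGTGAC" → 9 new (G, G, T, C, G, T, G, A, C)
  "GACATATTT" → prefix "G" already present; 8 new (A, C, A, T, A, T, T, T)
  "GGGGAGAG" → prefix "GG" already present; 6 new (G, G, A, G, A, G)
  "GTGACCCACCC" → prefix "G" already present; 10 new (T, G, A, C, C, C, A, C, C, C)
  "GGGAC" → prefix "GGG" already present; 2 new (A, C)
  "GA" → prefix "GA" already present; 0 new (none)
  "GGGCGTG" → prefix "GGG" already present; 4 new (C, G, T, G)
  "GGCA" → prefix "GG" already present; 2 new (C, A)
  "GGGCTC" → prefix "GGGC" already present; 2 new (T, C)
  "GG" → prefix "GG" already present; 0 new (none)
  "GGCGGAT" → prefix "GGC" already present; 4 new (G, G, A, T)
  "GGGCGTAGG" → prefix "GGGCGT" already present; 3 new (A, G, G)
  "GGT" → prefix "GGT" already present; 0 new (none)
  "GGCATGACT" → prefix "GGCA" already present; 5 new (T, G, A, C, T)
  "GGTGCTCTAAG" → prefix "GGT" already present; 8 new (G, C, T, C, T, A, A, G)
  "GGGGC" → prefix "GGGG" already present; 1 new (C)
  "GGTTAAAT" → prefix "GGT" already present; 5 new (T, A, A, A, T)
  "GTGACCCTA" → prefix "GTGACCC" already present; 2 new (T, A)
  "GGGTG" → prefix "GGG" already present; 2 new (T, G)
Total nodes = 9 + 8 + 6 + 10 + 2 + 0 + 4 + 2 + 2 + 0 + 4 + 3 + 0 + 5 + 8 + 1 + 5 + 2 + 2 = 73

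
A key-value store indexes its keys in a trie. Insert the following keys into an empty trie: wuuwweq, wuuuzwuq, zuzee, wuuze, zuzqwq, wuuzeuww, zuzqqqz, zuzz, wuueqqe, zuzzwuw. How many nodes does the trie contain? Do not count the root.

36

Insert word by word; a character creates a node only if that edge doesn't already exist:
  "wuuwweq" → 7 new (w, u, u, w, w, e, q)
  "wuuuzwuq" → prefix "wuu" already present; 5 new (u, z, w, u, q)
  "zuzee" → 5 new (z, u, z, e, e)
  "wuuze" → prefix "wuu" already present; 2 new (z, e)
  "zuzqwq" → prefix "zuz" already present; 3 new (q, w, q)
  "wuuzeuww" → prefix "wuuze" already present; 3 new (u, w, w)
  "zuzqqqz" → prefix "zuzq" already present; 3 new (q, q, z)
  "zuzz" → prefix "zuz" already present; 1 new (z)
  "wuueqqe" → prefix "wuu" already present; 4 new (e, q, q, e)
  "zuzzwuw" → prefix "zuzz" already present; 3 new (w, u, w)
Total nodes = 7 + 5 + 5 + 2 + 3 + 3 + 3 + 1 + 4 + 3 = 36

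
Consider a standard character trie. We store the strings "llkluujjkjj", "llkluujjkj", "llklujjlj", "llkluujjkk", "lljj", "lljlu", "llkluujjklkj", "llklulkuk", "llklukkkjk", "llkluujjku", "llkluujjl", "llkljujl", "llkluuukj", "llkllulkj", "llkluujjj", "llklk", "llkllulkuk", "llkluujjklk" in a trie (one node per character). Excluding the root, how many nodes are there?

Trace insertions, counting only characters that open a new branch:
  "llkluujjkjj" → 11 new (l, l, k, l, u, u, j, j, k, j, j)
  "llkluujjkj" → prefix "llkluujjkj" already present; 0 new (none)
  "llklujjlj" → prefix "llklu" already present; 4 new (j, j, l, j)
  "llkluujjkk" → prefix "llkluujjk" already present; 1 new (k)
  "lljj" → prefix "ll" already present; 2 new (j, j)
  "lljlu" → prefix "llj" already present; 2 new (l, u)
  "llkluujjklkj" → prefix "llkluujjk" already present; 3 new (l, k, j)
  "llklulkuk" → prefix "llklu" already present; 4 new (l, k, u, k)
  "llklukkkjk" → prefix "llklu" already present; 5 new (k, k, k, j, k)
  "llkluujjku" → prefix "llkluujjk" already present; 1 new (u)
  "llkluujjl" → prefix "llkluujj" already present; 1 new (l)
  "llkljujl" → prefix "llkl" already present; 4 new (j, u, j, l)
  "llkluuukj" → prefix "llkluu" already present; 3 new (u, k, j)
  "llkllulkj" → prefix "llkl" already present; 5 new (l, u, l, k, j)
  "llkluujjj" → prefix "llkluujj" already present; 1 new (j)
  "llklk" → prefix "llkl" already present; 1 new (k)
  "llkllulkuk" → prefix "llkllulk" already present; 2 new (u, k)
  "llkluujjklk" → prefix "llkluujjklk" already present; 0 new (none)
Total nodes = 11 + 0 + 4 + 1 + 2 + 2 + 3 + 4 + 5 + 1 + 1 + 4 + 3 + 5 + 1 + 1 + 2 + 0 = 50

50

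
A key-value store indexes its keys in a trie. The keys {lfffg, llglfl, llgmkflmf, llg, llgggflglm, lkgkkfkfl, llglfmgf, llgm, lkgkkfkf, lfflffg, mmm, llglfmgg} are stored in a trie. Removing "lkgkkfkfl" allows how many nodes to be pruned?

After clearing the end-marker at "lkgkkfkfl", prune upward until reaching a node still needed by another word.
The suffix "l" (1 node) is used only by "lkgkkfkfl"; "lkgkkfkf" is itself a stored word, so pruning stops there.
Nodes removed: 1

1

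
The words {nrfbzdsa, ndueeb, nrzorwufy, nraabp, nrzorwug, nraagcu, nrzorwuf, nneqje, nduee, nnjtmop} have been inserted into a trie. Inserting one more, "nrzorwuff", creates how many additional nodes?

1

Walking "nrzorwuff" from the root, the first 8 characters ("nrzorwuf") follow existing edges; "f" is the first miss.
Each of the 1 remaining characters creates one node.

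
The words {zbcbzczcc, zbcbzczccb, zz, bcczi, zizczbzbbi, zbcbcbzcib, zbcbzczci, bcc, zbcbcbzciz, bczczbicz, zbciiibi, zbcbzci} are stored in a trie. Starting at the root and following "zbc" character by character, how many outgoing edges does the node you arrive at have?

Follow the path "zbc" to its node, then look at its outgoing edges.
Distinct next characters after "zbc": b, i.
That node has 2 child edges.

2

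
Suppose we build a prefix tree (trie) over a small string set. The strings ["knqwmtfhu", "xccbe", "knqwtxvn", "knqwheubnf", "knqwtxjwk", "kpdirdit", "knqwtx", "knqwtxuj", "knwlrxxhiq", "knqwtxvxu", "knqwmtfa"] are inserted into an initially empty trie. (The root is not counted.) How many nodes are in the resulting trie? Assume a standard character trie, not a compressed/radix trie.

Count nodes per top-level branch (shared prefixes stored once):
  'k'-branch (knqwheubnf, knqwmtfa, knqwmtfhu, knqwtx, knqwtxjwk, knqwtxuj, knqwtxvn, knqwtxvxu, knwlrxxhiq, kpdirdit): 42 nodes
  'x'-branch (xccbe): 5 nodes
Sum: 47

47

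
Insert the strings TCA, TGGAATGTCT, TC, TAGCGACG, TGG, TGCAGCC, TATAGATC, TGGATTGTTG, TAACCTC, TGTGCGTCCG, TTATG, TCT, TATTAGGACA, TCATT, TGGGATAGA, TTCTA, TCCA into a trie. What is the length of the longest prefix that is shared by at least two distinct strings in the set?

Equivalently: take the maximum, over all pairs, of their longest common prefix length.
"TGGAATGTCT" and "TGGATTGTTG" agree on "TGGA" (4 characters) before diverging; nothing deeper is shared.
Longest shared-prefix length: 4

4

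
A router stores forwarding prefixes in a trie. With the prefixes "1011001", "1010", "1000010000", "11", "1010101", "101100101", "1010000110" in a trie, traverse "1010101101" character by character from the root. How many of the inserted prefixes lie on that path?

Check each prefix of "1010101101" against the stored set — each match is an end-marker on the path.
Prefixes of the query that are stored words: "1010", "1010101"
Count: 2

2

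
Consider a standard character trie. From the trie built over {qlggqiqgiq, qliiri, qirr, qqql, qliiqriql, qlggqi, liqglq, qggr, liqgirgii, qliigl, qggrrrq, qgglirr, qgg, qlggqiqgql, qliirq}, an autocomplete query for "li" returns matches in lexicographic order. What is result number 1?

liqgirgii

DFS of the "li" subtree visits, in order: "liqgirgii", "liqglq"
Position 1: liqgirgii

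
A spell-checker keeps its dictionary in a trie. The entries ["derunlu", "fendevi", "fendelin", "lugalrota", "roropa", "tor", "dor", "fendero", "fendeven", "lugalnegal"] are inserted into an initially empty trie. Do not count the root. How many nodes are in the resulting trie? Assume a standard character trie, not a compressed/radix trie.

For each word, the new-node count is its length minus the longest prefix already in the trie:
  "derunlu" → 7 new (d, e, r, u, n, l, u)
  "fendevi" → 7 new (f, e, n, d, e, v, i)
  "fendelin" → prefix "fende" already present; 3 new (l, i, n)
  "lugalrota" → 9 new (l, u, g, a, l, r, o, t, a)
  "roropa" → 6 new (r, o, r, o, p, a)
  "tor" → 3 new (t, o, r)
  "dor" → prefix "d" already present; 2 new (o, r)
  "fendero" → prefix "fende" already present; 2 new (r, o)
  "fendeven" → prefix "fendev" already present; 2 new (e, n)
  "lugalnegal" → prefix "lugal" already present; 5 new (n, e, g, a, l)
Total nodes = 7 + 7 + 3 + 9 + 6 + 3 + 2 + 2 + 2 + 5 = 46

46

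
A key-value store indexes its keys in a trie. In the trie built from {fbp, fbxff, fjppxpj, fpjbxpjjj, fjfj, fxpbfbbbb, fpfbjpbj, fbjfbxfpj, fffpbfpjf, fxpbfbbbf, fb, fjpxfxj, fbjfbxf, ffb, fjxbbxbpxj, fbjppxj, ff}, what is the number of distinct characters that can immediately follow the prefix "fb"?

3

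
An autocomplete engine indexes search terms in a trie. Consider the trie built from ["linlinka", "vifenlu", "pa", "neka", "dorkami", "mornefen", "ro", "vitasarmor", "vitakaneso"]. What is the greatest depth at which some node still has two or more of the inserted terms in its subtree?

Equivalently: take the maximum, over all pairs, of their longest common prefix length.
"vitakaneso" and "vitasarmor" agree on "vita" (4 characters) before diverging; nothing deeper is shared.
Longest shared-prefix length: 4

4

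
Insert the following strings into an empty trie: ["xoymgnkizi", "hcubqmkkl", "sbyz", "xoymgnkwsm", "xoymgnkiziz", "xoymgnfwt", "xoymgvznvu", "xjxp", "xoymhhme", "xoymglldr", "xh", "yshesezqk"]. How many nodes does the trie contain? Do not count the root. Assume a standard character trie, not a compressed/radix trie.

Trace insertions, counting only characters that open a new branch:
  "xoymgnkizi" → 10 new (x, o, y, m, g, n, k, i, z, i)
  "hcubqmkkl" → 9 new (h, c, u, b, q, m, k, k, l)
  "sbyz" → 4 new (s, b, y, z)
  "xoymgnkwsm" → prefix "xoymgnk" already present; 3 new (w, s, m)
  "xoymgnkiziz" → prefix "xoymgnkizi" already present; 1 new (z)
  "xoymgnfwt" → prefix "xoymgn" already present; 3 new (f, w, t)
  "xoymgvznvu" → prefix "xoymg" already present; 5 new (v, z, n, v, u)
  "xjxp" → prefix "x" already present; 3 new (j, x, p)
  "xoymhhme" → prefix "xoym" already present; 4 new (h, h, m, e)
  "xoymglldr" → prefix "xoymg" already present; 4 new (l, l, d, r)
  "xh" → prefix "x" already present; 1 new (h)
  "yshesezqk" → 9 new (y, s, h, e, s, e, z, q, k)
Total nodes = 10 + 9 + 4 + 3 + 1 + 3 + 5 + 3 + 4 + 4 + 1 + 9 = 56

56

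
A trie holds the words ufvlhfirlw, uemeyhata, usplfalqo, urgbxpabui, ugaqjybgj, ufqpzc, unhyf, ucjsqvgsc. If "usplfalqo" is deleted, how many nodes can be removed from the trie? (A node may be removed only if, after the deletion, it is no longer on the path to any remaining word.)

8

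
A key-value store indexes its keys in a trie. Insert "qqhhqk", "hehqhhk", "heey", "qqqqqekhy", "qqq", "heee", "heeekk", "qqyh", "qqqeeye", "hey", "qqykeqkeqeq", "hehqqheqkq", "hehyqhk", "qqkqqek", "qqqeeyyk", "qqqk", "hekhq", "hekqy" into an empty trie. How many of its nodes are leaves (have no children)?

16

Leaves are exactly the stored words that no other stored word extends.
Those words: "heeekk", "heey", "hehqhhk", "hehqqheqkq", "hehyqhk", "hekhq", "hekqy", "hey", "qqhhqk", "qqkqqek", "qqqeeye", "qqqeeyyk", "qqqk", "qqqqqekhy", "qqyh", "qqykeqkeqeq"
Leaf count: 16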